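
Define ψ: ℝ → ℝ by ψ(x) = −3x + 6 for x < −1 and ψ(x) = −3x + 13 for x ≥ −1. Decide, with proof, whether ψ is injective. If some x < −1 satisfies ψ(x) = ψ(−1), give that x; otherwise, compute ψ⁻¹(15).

Both pieces are strictly decreasing (slopes −3 and −3), so each is injective on its own interval.
The left piece maps (−∞, −1) onto (9, ∞); the right piece maps [−1, ∞) onto (−∞, 16].
These images overlap. In particular ψ(−1) = 16 (right piece), and solving −3x + 6 = 16 on the left piece gives x = −10/3 < −1.
So ψ(−10/3) = ψ(−1) with −10/3 ≠ −1, and ψ is not injective. This x = −10/3 is the requested value below −1.

-10/3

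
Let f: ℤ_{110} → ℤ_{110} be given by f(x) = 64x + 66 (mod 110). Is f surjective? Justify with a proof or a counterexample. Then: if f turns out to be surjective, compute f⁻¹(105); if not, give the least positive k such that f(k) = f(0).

Recall: surjectivity means every element of the codomain has a preimage under f.
Since gcd(64, 110) = 2, we have 64x ≡ 0 (mod 2) for all x, so f(x) ≡ 0 (mod 2).
But 1 ≢ 0 (mod 2), so 1 ∈ ℤ_{110} has no preimage. Therefore f is not surjective.
Since f is not surjective, we find the least positive k with f(k) = f(0): this means 64k ≡ 0 (mod 110), i.e. 110 ∣ 64k. Since gcd(64, 110) = 2, dividing through by 2 this holds exactly when 55 ∣ 32k, and as gcd(32, 55) = 1, exactly when 55 ∣ k.
The smallest positive such k is 55.

55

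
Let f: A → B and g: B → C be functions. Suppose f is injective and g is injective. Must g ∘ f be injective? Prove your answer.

injective

Suppose (g ∘ f)(x_1) = (g ∘ f)(x_2), i.e. g(f(x_1)) = g(f(x_2)).
Since g is injective, f(x_1) = f(x_2). Since f is injective, x_1 = x_2. Therefore g ∘ f is injective.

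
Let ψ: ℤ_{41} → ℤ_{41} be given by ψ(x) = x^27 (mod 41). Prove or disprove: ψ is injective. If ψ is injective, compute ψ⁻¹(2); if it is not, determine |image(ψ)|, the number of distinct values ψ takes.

Since 41 is prime, the nonzero elements of ℤ_{41} form a cyclic group of order 40.
As gcd(27, 40) = 1, raising to the 27th power is a bijection on this group: if a^27 ≡ b^27 then (ab^{−1})^27 = 1, and the only element of order dividing gcd(27, 40) = 1 is 1, so a = b.
With ψ(0) = 0 this makes ψ injective on all of ℤ_{41}, hence bijective (finite equal-size domain and codomain). In particular ψ is injective.
Since ψ is injective, we find the preimage of 2. The inverse of x ↦ x^27 on (ℤ_{41})^× is x ↦ x^3, because 27·3 = 81 = 2·40 + 1 ≡ 1 (mod 40) and x^{40} = 1 for x ≠ 0 (Fermat). So ψ⁻¹(2) = 2^3 mod 41.
Repeated squaring mod 41: 2^1 ≡ 2, 2^2 ≡ 2² = 4. Since 3 = 2 + 1, 2^3 ≡ 4·2: 4·2 = 8. So 2^3 ≡ 8 (mod 41).
Hence ψ⁻¹(2) = 8.

8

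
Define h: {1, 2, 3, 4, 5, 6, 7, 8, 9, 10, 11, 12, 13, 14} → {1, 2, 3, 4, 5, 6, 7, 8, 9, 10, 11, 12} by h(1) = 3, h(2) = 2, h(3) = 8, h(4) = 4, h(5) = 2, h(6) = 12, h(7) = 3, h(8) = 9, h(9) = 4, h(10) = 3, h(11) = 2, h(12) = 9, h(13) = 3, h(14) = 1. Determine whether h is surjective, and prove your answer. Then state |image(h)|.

7

No element maps to 5, so h is not surjective.
The image of h is {1, 2, 3, 4, 8, 9, 12}, which has 7 elements.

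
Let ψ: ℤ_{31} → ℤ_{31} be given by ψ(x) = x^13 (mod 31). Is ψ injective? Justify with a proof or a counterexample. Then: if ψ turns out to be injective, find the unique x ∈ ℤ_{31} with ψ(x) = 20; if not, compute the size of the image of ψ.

Since 31 is prime, the nonzero elements of ℤ_{31} form a cyclic group of order 30.
As gcd(13, 30) = 1, raising to the 13th power is a bijection on this group: if s^13 ≡ t^13 then (st^{−1})^13 = 1, and the only element of order dividing gcd(13, 30) = 1 is 1, so s = t.
With ψ(0) = 0 this makes ψ injective on all of ℤ_{31}, hence bijective (finite equal-size domain and codomain). In particular ψ is injective.
Since ψ is injective, we find the preimage of 20. The inverse of x ↦ x^13 on (ℤ_{31})^× is x ↦ x^7, because 13·7 = 91 = 3·30 + 1 ≡ 1 (mod 30) and x^{30} = 1 for x ≠ 0 (Fermat). So ψ⁻¹(20) = 20^7 mod 31.
Repeated squaring mod 31: 20^1 ≡ 20, 20^2 ≡ 20² = 400 ≡ 28, 20^4 ≡ 28² = 784 ≡ 9. Since 7 = 4 + 2 + 1, 20^7 ≡ 9·28·20: 9·28 = 252 ≡ 4, then 4·20 = 80 ≡ 18. So 20^7 ≡ 18 (mod 31).
Hence ψ⁻¹(20) = 18.

18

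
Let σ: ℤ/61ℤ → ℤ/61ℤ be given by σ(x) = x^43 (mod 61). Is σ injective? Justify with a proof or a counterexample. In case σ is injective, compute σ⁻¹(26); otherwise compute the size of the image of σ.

17

Since 61 is prime, the nonzero elements of ℤ/61ℤ form a cyclic group of order 60.
As gcd(43, 60) = 1, raising to the 43rd power is a bijection on this group: if u^43 ≡ v^43 then (uv^{−1})^43 = 1, and the only element of order dividing gcd(43, 60) = 1 is 1, so u = v.
With σ(0) = 0 this makes σ injective on all of ℤ/61ℤ, hence bijective (finite equal-size domain and codomain). In particular σ is injective.
Since σ is injective, we find the preimage of 26. The inverse of x ↦ x^43 on (ℤ/61ℤ)^× is x ↦ x^7, because 43·7 = 301 = 5·60 + 1 ≡ 1 (mod 60) and x^{60} = 1 for x ≠ 0 (Fermat). So σ⁻¹(26) = 26^7 mod 61.
Repeated squaring mod 61: 26^1 ≡ 26, 26^2 ≡ 26² = 676 ≡ 5, 26^4 ≡ 5² = 25. Since 7 = 4 + 2 + 1, 26^7 ≡ 25·5·26: 25·5 = 125 ≡ 3, then 3·26 = 78 ≡ 17. So 26^7 ≡ 17 (mod 61).
Hence σ⁻¹(26) = 17.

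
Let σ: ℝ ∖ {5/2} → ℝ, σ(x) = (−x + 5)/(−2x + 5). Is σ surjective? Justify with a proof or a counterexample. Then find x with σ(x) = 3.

2

If σ(x) = 1/2, cross-multiplying gives −2(−x + 5) = −1(−2x + 5), which simplifies to −10 = −5 — false.  So 1/2 has no preimage and σ is not surjective.
Solving σ(x) = 3: cross-multiplying gives −x + 5 = 3(−2x + 5), which rearranges to 5x = 10, so x = 2.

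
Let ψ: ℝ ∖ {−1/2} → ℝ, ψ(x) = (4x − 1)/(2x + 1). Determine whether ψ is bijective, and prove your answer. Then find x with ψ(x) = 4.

If ψ(x) = 2, cross-multiplying gives 2(4x − 1) = 4(2x + 1), which simplifies to −2 = 4 — false.  So 2 has no preimage and ψ is not surjective.
Thus ψ is not bijective.
Solving ψ(x) = 4: cross-multiplying gives 4x − 1 = 4(2x + 1), which rearranges to −4x = 5, so x = −5/4.

-5/4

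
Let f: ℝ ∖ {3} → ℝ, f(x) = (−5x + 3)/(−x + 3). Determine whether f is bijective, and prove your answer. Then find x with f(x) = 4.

-9

If f(x) = 5, cross-multiplying gives −1(−5x + 3) = −5(−x + 3), which simplifies to −3 = −15 — false.  So 5 has no preimage and f is not surjective.
So f is not bijective.
Solving f(x) = 4: cross-multiplying gives −5x + 3 = 4(−x + 3), which rearranges to −1x = 9, so x = −9.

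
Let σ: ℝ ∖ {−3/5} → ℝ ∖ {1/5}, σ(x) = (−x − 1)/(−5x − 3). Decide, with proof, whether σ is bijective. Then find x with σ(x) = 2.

Suppose σ(u) = σ(v). Cross-multiplying: (−u − 1)(−5v − 3) = (−v − 1)(−5u − 3).
Expanding both sides and cancelling the symmetric terms leaves −2·(u − v) = 0. Since −2 ≠ 0, u = v. Hence σ is injective.
For any y ≠ 1/5, solving y(−5x − 3) = −x − 1 for x gives a well-defined x ≠ −3/5. So σ is surjective.
Therefore σ is bijective.
Solving σ(x) = 2: cross-multiplying gives −x − 1 = 2(−5x − 3), which rearranges to 9x = −5, so x = −5/9.

-5/9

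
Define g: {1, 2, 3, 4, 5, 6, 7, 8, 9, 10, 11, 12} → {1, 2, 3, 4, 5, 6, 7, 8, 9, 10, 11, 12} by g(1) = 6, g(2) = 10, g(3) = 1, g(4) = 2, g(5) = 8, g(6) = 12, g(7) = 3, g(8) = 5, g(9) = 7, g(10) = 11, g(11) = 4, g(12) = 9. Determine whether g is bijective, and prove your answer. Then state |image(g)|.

12

The values 6, 10, 1, 2, 8, 12, 3, 5, 7, 11, 4, 9 are a permutation of {1, 2, 3, 4, 5, 6, 7, 8, 9, 10, 11, 12}: each element appears exactly once.
So g is injective and surjective, hence bijective.
The image of g is {1, 2, 3, 4, 5, 6, 7, 8, 9, 10, 11, 12}, which has 12 elements.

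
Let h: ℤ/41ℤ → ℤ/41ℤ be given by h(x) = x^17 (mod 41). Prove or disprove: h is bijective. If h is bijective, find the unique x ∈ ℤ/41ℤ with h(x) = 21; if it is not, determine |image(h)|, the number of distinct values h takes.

Since 41 is prime, the nonzero elements of ℤ/41ℤ form a cyclic group of order 40.
As gcd(17, 40) = 1, raising to the 17th power is a bijection on this group: if u^17 ≡ v^17 then (uv^{−1})^17 = 1, and the only element of order dividing gcd(17, 40) = 1 is 1, so u = v.
With h(0) = 0 this makes h injective on all of ℤ/41ℤ, hence bijective (finite equal-size domain and codomain). In particular h is bijective.
Since h is bijective, we find the preimage of 21. The inverse of x ↦ x^17 on (ℤ/41ℤ)^× is x ↦ x^33, because 17·33 = 561 = 14·40 + 1 ≡ 1 (mod 40) and x^{40} = 1 for x ≠ 0 (Fermat). So h⁻¹(21) = 21^33 mod 41.
Repeated squaring mod 41: 21^1 ≡ 21, 21^2 ≡ 21² = 441 ≡ 31, 21^4 ≡ 31² = 961 ≡ 18, 21^8 ≡ 18² = 324 ≡ 37, 21^16 ≡ 37² = 1369 ≡ 16, 21^32 ≡ 16² = 256 ≡ 10. Since 33 = 32 + 1, 21^33 ≡ 10·21: 10·21 = 210 ≡ 5. So 21^33 ≡ 5 (mod 41).
Hence h⁻¹(21) = 5.

5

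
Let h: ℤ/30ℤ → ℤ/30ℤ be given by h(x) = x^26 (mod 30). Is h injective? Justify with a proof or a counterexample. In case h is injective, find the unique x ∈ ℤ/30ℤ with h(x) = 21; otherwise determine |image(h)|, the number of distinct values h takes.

12

h(2): Repeated squaring mod 30: 2^1 ≡ 2, 2^2 ≡ 2² = 4, 2^4 ≡ 4² = 16, 2^8 ≡ 16² = 256 ≡ 16, 2^16 ≡ 16² = 256 ≡ 16. Since 26 = 16 + 8 + 2, 2^26 ≡ 16·16·4: 16·16 = 256 ≡ 16, then 16·4 = 64 ≡ 4. So 2^26 ≡ 4 (mod 30).
h(8): Repeated squaring mod 30: 8^1 ≡ 8, 8^2 ≡ 8² = 64 ≡ 4, 8^4 ≡ 4² = 16, 8^8 ≡ 16² = 256 ≡ 16, 8^16 ≡ 16² = 256 ≡ 16. Since 26 = 16 + 8 + 2, 8^26 ≡ 16·16·4: 16·16 = 256 ≡ 16, then 16·4 = 64 ≡ 4. So 8^26 ≡ 4 (mod 30).
So h(2) = h(8) = 4 while 2 ≠ 8, thus h is not injective.
Since h is not injective, we determine |image(h)|. Computing x^26 mod 30 for each x (by repeated squaring, reducing mod 30 at every step), the values h(0), h(1), …, h(29) are: 0, 1, 4, 9, 16, 25, 6, 19, 4, 21, 10, 1, 24, 19, 16, 15, 16, 19, 24, 1, 10, 21, 4, 19, 6, 25, 16, 9, 4, 1.
The distinct values are {0, 1, 4, 6, 9, 10, 15, 16, 19, 21, 24, 25}; there are 12 of them.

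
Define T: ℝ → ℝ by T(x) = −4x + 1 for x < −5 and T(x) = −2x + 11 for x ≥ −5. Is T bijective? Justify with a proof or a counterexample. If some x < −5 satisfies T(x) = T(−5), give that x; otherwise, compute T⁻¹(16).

Both pieces are strictly decreasing (slopes −4 and −2), so each is injective on its own interval.
The left piece maps (−∞, −5) onto (21, ∞); the right piece maps [−5, ∞) onto (−∞, 21].
Since 21 = 21, the images partition ℝ: T is injective and surjective, hence bijective.
Because the two images are disjoint, no x < −5 has T(x) = T(−5), so we compute T⁻¹(16): 16 lies in (−∞, 21], so solve −2x + 11 = 16: x = (16 − 11)/(−2) = −5/2.

-5/2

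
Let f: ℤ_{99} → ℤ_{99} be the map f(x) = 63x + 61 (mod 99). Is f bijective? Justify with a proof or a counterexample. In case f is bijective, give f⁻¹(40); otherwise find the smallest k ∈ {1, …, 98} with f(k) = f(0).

We have gcd(63, 99) = 9 > 1. Taking a = 0 and b = 11: f(0) = 61 and f(11) = 63·11 + 61 = 754 ≡ 61 (mod 99).
So f(0) = f(11) while 0 ≠ 11, so f is not injective, hence not bijective.
Since f is not bijective, we find the least positive k with f(k) = f(0): this means 63k ≡ 0 (mod 99), i.e. 99 ∣ 63k. Since gcd(63, 99) = 9, dividing through by 9 this holds exactly when 11 ∣ 7k, and as gcd(7, 11) = 1, exactly when 11 ∣ k.
The smallest positive such k is 11.

11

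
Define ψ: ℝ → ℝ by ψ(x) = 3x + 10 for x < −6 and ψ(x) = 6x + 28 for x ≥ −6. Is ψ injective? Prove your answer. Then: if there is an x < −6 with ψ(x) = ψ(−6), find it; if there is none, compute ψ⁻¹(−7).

Both pieces are strictly increasing (slopes 3 and 6), so each is injective on its own interval.
The left piece maps (−∞, −6) onto (−∞, −8); the right piece maps [−6, ∞) onto [−8, ∞).
These images are disjoint, so no value is attained by both pieces. Thus ψ is injective.
Because the two images are disjoint, no x < −6 has ψ(x) = ψ(−6), so we compute ψ⁻¹(−7): −7 lies in [−8, ∞), so solve 6x + 28 = −7: x = (−7 − 28)/6 = −35/6.

-35/6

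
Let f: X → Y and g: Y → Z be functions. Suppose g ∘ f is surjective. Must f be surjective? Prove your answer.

No. Take X = {1, 2}, Y = {1, 2, 3, 4, 5}, Z = {1}, f(a) = 1 for every a ∈ X, and g(b) = 1 for every b ∈ Y.
Then g ∘ f is surjective onto {1}, but 5 ∈ Y has no preimage under f, so f is not surjective.

not surjective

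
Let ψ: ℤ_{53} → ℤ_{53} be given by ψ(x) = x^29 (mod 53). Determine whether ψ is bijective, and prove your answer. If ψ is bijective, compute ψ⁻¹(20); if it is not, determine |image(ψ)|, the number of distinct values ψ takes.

Since 53 is prime, the nonzero elements of ℤ_{53} form a cyclic group of order 52.
As gcd(29, 52) = 1, raising to the 29th power is a bijection on this group: if s^29 ≡ t^29 then (st^{−1})^29 = 1, and the only element of order dividing gcd(29, 52) = 1 is 1, so s = t.
With ψ(0) = 0 this makes ψ injective on all of ℤ_{53}, hence bijective (finite equal-size domain and codomain). In particular ψ is bijective.
Since ψ is bijective, we find the preimage of 20. The inverse of x ↦ x^29 on (ℤ_{53})^× is x ↦ x^9, because 29·9 = 261 = 5·52 + 1 ≡ 1 (mod 52) and x^{52} = 1 for x ≠ 0 (Fermat). So ψ⁻¹(20) = 20^9 mod 53.
Repeated squaring mod 53: 20^1 ≡ 20, 20^2 ≡ 20² = 400 ≡ 29, 20^4 ≡ 29² = 841 ≡ 46, 20^8 ≡ 46² = 2116 ≡ 49. Since 9 = 8 + 1, 20^9 ≡ 49·20: 49·20 = 980 ≡ 26. So 20^9 ≡ 26 (mod 53).
Hence ψ⁻¹(20) = 26.

26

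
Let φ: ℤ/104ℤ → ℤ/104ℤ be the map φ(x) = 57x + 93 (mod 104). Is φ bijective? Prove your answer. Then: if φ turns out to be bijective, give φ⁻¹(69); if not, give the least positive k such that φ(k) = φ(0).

If φ(s) = φ(t), then 57s ≡ 57t (mod 104). Because gcd(57, 104) = 1, we may cancel 57 to get s ≡ t (mod 104).
We now compute 57⁻¹ mod 104 explicitly. Euclid's algorithm: 104 = 1·57 + 47, 57 = 1·47 + 10, 47 = 4·10 + 7, 10 = 1·7 + 3, 7 = 2·3 + 1; back-substituting gives 1 = 73·57 − 40·104, so 57⁻¹ ≡ 73 (mod 104).
Then y ↦ 73(y − 93) is a two-sided inverse to φ, so every y ∈ ℤ/104ℤ has a preimage.
Thus φ is bijective.
Since φ is bijective, we compute φ⁻¹(69): solve 57x + 93 ≡ 69 (mod 104), i.e. 57x ≡ 80 (mod 104).
Multiplying by 57⁻¹ = 73 gives x ≡ 73·80 = 5840 = 56·104 + 16 ≡ 16 (mod 104).
Check: φ(16) = 57·16 + 93 = 1005 = 9·104 + 69 ≡ 69 (mod 104).

16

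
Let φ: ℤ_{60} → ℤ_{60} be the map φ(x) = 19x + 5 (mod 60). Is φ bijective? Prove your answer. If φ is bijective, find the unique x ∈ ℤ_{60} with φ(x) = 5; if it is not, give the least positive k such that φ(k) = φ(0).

0

Suppose φ(s) = φ(t) in ℤ_{60}. Then 19s + 5 ≡ 19t + 5 (mod 60), hence 19(s − t) ≡ 0 (mod 60).
Since gcd(19, 60) = 1, 19 is invertible modulo 60, hence s − t ≡ 0 (mod 60), i.e. s = t.
We now compute 19⁻¹ mod 60 explicitly. Euclid's algorithm: 60 = 3·19 + 3, 19 = 6·3 + 1; back-substituting gives 1 = 19·19 − 6·60, so 19⁻¹ ≡ 19 (mod 60).
For any y ∈ ℤ_{60}, x = 19(y − 5) mod 60 satisfies φ(x) = 19·19(y − 5) + 5 ≡ y (since 19·19 ≡ 1 mod 60). So every y has a preimage.
Therefore φ is bijective.
Since φ is bijective, we compute φ⁻¹(5): solve 19x + 5 ≡ 5 (mod 60), i.e. 19x ≡ 0 (mod 60).
Multiplying by 19⁻¹ = 19 gives x ≡ 19·0 = 0 ≡ 0 (mod 60).
Check: φ(0) = 19·0 + 5 = 5 ≡ 5 (mod 60).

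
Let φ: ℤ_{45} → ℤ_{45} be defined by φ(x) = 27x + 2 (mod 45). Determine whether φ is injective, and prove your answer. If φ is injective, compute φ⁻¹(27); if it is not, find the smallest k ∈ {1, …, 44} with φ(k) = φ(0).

5

We have gcd(27, 45) = 9 > 1. Taking a = 0 and b = 5: φ(0) = 2 and φ(5) = 27·5 + 2 = 137 ≡ 2 (mod 45).
So φ(0) = φ(5) while 0 ≠ 5, so φ is not injective.
Since φ is not injective, we find the least positive k with φ(k) = φ(0): this means 27k ≡ 0 (mod 45), i.e. 45 ∣ 27k. Since gcd(27, 45) = 9, dividing through by 9 this holds exactly when 5 ∣ 3k, and as gcd(3, 5) = 1, exactly when 5 ∣ k.
The smallest positive such k is 5.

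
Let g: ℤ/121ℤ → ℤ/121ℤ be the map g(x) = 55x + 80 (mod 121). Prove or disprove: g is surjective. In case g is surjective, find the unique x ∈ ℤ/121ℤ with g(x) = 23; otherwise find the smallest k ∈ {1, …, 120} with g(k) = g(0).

Since gcd(55, 121) = 11, we have 55x ≡ 0 (mod 11) for all x, so g(x) ≡ 3 (mod 11).
But 0 ≢ 3 (mod 11), so 0 ∈ ℤ/121ℤ has no preimage. Thus g is not surjective.
Since g is not surjective, we find the least positive k with g(k) = g(0): this means 55k ≡ 0 (mod 121), i.e. 121 ∣ 55k. Since gcd(55, 121) = 11, dividing through by 11 this holds exactly when 11 ∣ 5k, and as gcd(5, 11) = 1, exactly when 11 ∣ k.
The smallest positive such k is 11.

11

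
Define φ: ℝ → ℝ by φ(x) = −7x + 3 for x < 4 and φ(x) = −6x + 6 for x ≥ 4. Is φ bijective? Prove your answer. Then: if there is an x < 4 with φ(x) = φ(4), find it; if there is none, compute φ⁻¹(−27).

Both pieces are strictly decreasing (slopes −7 and −6), so each is injective on its own interval.
The left piece maps (−∞, 4) onto (−25, ∞); the right piece maps [4, ∞) onto (−∞, −18].
These images overlap. In particular φ(4) = −18 (right piece), and solving −7x + 3 = −18 on the left piece gives x = 3 < 4.
So φ(3) = φ(4) with 3 ≠ 4, and φ is not injective, hence not bijective. This x = 3 is the requested value below 4.

3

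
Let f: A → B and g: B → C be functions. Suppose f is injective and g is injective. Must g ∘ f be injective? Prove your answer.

injective

Suppose (g ∘ f)(u) = (g ∘ f)(v), i.e. g(f(u)) = g(f(v)).
Since g is injective, f(u) = f(v). Since f is injective, u = v. Therefore g ∘ f is injective.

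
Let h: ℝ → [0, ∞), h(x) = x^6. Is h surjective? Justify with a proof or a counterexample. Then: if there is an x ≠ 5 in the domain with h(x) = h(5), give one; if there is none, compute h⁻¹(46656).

-5

For any y ∈ [0, ∞), x = y^{1/6} ∈ ℝ satisfies x^6 = y, so h is surjective.
For the follow-up, such an x exists: taking x = −5 ∈ ℝ gives h(−5) = 15625 = h(5) with −5 ≠ 5.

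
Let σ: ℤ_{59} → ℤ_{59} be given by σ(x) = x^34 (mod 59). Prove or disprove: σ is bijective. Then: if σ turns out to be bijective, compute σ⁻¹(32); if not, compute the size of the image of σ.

σ(29): Repeated squaring mod 59: 29^1 ≡ 29, 29^2 ≡ 29² = 841 ≡ 15, 29^4 ≡ 15² = 225 ≡ 48, 29^8 ≡ 48² = 2304 ≡ 3, 29^16 ≡ 3² = 9, 29^32 ≡ 9² = 81 ≡ 22. Since 34 = 32 + 2, 29^34 ≡ 22·15: 22·15 = 330 ≡ 35. So 29^34 ≡ 35 (mod 59).
σ(30): Repeated squaring mod 59: 30^1 ≡ 30, 30^2 ≡ 30² = 900 ≡ 15, 30^4 ≡ 15² = 225 ≡ 48, 30^8 ≡ 48² = 2304 ≡ 3, 30^16 ≡ 3² = 9, 30^32 ≡ 9² = 81 ≡ 22. Since 34 = 32 + 2, 30^34 ≡ 22·15: 22·15 = 330 ≡ 35. So 30^34 ≡ 35 (mod 59).
So σ(29) = σ(30) = 35 while 29 ≠ 30, therefore σ is not injective, hence not bijective.
Since σ is not bijective, we determine |image(σ)|. Computing x^34 mod 59 for each x (by repeated squaring, reducing mod 59 at every step), the values σ(0), σ(1), …, σ(58) are: 0, 1, 27, 7, 21, 57, 12, 51, 36, 49, 5, 19, 29, 53, 20, 45, 28, 22, 25, 46, 17, 3, 41, 26, 16, 4, 15, 48, 9, 35, 35, 9, 48, 15, 4, 16, 26, 41, 3, 17, 46, 25, 22, 28, 45, 20, 53, 29, 19, 5, 49, 36, 51, 12, 57, 21, 7, 27, 1.
The distinct values are {0, 1, 3, 4, 5, 7, 9, 12, 15, 16, 17, 19, 20, 21, 22, 25, 26, 27, 28, 29, 35, 36, 41, 45, 46, 48, 49, 51, 53, 57}; there are 30 of them.

30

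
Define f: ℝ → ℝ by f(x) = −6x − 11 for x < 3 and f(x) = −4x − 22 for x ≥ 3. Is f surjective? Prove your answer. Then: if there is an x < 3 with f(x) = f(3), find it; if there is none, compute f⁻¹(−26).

5/2

Both pieces are strictly decreasing (slopes −6 and −4), so each is injective on its own interval.
The left piece maps (−∞, 3) onto (−29, ∞); the right piece maps [3, ∞) onto (−∞, −34].
The union (−29, ∞) ∪ (−∞, −34] omits the interval between −29 and −34; in particular −29 has no preimage. So f is not surjective.
Because the two images are disjoint, no x < 3 has f(x) = f(3), so we compute f⁻¹(−26): −26 lies in (−29, ∞), so solve −6x − 11 = −26: x = (−26 + 11)/(−6) = 5/2.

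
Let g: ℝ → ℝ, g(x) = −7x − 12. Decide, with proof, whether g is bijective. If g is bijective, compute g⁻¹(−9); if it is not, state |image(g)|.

-3/7

Recall that injectivity means: for all a, b in the domain, g(a) = g(b) implies a = b.
Suppose g(a) = g(b). Then −7a − 12 = −7b − 12, thus −7a = −7b, so a = b.
For any y ∈ ℝ, x = (y + 12)/(−7) satisfies g(x) = y.
Therefore g is bijective.
Since g is bijective, we compute g⁻¹(−9) = (−9 + 12)/(−7) = −3/7.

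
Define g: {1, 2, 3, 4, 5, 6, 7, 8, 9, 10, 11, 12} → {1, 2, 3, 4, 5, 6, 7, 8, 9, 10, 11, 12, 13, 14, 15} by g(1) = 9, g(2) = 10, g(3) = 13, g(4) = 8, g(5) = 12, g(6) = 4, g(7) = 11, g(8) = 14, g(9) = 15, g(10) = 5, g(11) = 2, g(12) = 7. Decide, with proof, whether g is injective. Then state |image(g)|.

12

The values g(1), …, g(12) are 9, 10, 13, 8, 12, 4, 11, 14, 15, 5, 2, 7 — all distinct.
So g(u) = g(v) only when u = v, and g is injective.
The image of g is {2, 4, 5, 7, 8, 9, 10, 11, 12, 13, 14, 15}, which has 12 elements.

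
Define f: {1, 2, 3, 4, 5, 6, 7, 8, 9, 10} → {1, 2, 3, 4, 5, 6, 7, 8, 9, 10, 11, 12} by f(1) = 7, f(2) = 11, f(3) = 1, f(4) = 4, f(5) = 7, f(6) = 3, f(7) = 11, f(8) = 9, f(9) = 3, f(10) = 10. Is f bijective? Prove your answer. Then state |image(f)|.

7

f(1) = 7 = f(5) with 1 ≠ 5, so f is not injective, hence not bijective.
The image of f is {1, 3, 4, 7, 9, 10, 11}, which has 7 elements.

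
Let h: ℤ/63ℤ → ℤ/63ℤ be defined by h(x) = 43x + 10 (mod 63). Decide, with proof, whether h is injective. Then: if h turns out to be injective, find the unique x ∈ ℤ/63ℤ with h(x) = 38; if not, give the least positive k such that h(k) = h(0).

49

Recall: h is injective when h(u) = h(v) forces u = v.
Suppose h(u) = h(v) in ℤ/63ℤ. Then 43u + 10 ≡ 43v + 10 (mod 63), hence 43(u − v) ≡ 0 (mod 63).
Since gcd(43, 63) = 1, 43 is invertible modulo 63, thus u − v ≡ 0 (mod 63), i.e. u = v.
Therefore h is injective.
We now compute 43⁻¹ mod 63 explicitly. Euclid's algorithm: 63 = 1·43 + 20, 43 = 2·20 + 3, 20 = 6·3 + 2, 3 = 1·2 + 1; back-substituting gives 1 = 22·43 − 15·63, so 43⁻¹ ≡ 22 (mod 63).
Since h is injective, we find h⁻¹(38): we need 43x ≡ 38 − 10 ≡ 28 (mod 63). Using 43⁻¹ = 22: x ≡ 22·28 = 616 = 9·63 + 49, so x = 49.
Check: h(49) = 43·49 + 10 = 2117 = 33·63 + 38 ≡ 38 (mod 63).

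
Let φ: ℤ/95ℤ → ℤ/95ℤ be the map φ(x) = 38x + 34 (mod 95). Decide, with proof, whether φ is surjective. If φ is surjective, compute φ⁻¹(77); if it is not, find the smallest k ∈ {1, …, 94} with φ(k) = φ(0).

Since gcd(38, 95) = 19, we have 38x ≡ 0 (mod 19) for all x, so φ(x) ≡ 15 (mod 19).
But 0 ≢ 15 (mod 19), so 0 ∈ ℤ/95ℤ has no preimage. Therefore φ is not surjective.
Since φ is not surjective, we find the least positive k with φ(k) = φ(0): this means 38k ≡ 0 (mod 95), i.e. 95 ∣ 38k. Since gcd(38, 95) = 19, dividing through by 19 this holds exactly when 5 ∣ 2k, and as gcd(2, 5) = 1, exactly when 5 ∣ k.
The smallest positive such k is 5.

5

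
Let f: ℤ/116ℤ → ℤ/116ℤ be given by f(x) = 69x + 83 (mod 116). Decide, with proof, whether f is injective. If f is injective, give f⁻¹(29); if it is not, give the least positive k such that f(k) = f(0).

90

If f(u) = f(v), then 69u ≡ 69v (mod 116). Because gcd(69, 116) = 1, we may cancel 69 to get u ≡ v (mod 116).
So f is injective.
We now compute 69⁻¹ mod 116 explicitly. Euclid's algorithm: 116 = 1·69 + 47, 69 = 1·47 + 22, 47 = 2·22 + 3, 22 = 7·3 + 1; back-substituting gives 1 = 37·69 − 22·116, so 69⁻¹ ≡ 37 (mod 116).
Since f is injective, we find f⁻¹(29): we need 69x ≡ 29 − 83 ≡ 62 (mod 116). Using 69⁻¹ = 37: x ≡ 37·62 = 2294 = 19·116 + 90, so x = 90.
Check: f(90) = 69·90 + 83 = 6293 = 54·116 + 29 ≡ 29 (mod 116).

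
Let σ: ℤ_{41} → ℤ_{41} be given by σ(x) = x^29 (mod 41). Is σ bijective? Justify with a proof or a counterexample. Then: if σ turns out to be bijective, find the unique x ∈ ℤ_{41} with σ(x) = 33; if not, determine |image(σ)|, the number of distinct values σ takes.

Since 41 is prime, the nonzero elements of ℤ_{41} form a cyclic group of order 40.
As gcd(29, 40) = 1, raising to the 29th power is a bijection on this group: if s^29 ≡ t^29 then (st^{−1})^29 = 1, and the only element of order dividing gcd(29, 40) = 1 is 1, so s = t.
With σ(0) = 0 this makes σ injective on all of ℤ_{41}, hence bijective (finite equal-size domain and codomain). In particular σ is bijective.
Since σ is bijective, we find the preimage of 33. The inverse of x ↦ x^29 on (ℤ_{41})^× is x ↦ x^29, because 29·29 = 841 = 21·40 + 1 ≡ 1 (mod 40) and x^{40} = 1 for x ≠ 0 (Fermat). So σ⁻¹(33) = 33^29 mod 41.
Repeated squaring mod 41: 33^1 ≡ 33, 33^2 ≡ 33² = 1089 ≡ 23, 33^4 ≡ 23² = 529 ≡ 37, 33^8 ≡ 37² = 1369 ≡ 16, 33^16 ≡ 16² = 256 ≡ 10. Since 29 = 16 + 8 + 4 + 1, 33^29 ≡ 10·16·37·33: 10·16 = 160 ≡ 37, then 37·37 = 1369 ≡ 16, then 16·33 = 528 ≡ 36. So 33^29 ≡ 36 (mod 41).
Hence σ⁻¹(33) = 36.

36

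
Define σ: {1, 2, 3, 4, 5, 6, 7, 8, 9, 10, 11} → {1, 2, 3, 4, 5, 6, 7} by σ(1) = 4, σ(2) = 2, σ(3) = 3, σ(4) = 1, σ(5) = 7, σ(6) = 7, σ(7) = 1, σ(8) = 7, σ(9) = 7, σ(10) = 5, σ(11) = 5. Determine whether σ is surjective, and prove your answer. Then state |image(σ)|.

No element maps to 6, so σ is not surjective.
The image of σ is {1, 2, 3, 4, 5, 7}, which has 6 elements.

6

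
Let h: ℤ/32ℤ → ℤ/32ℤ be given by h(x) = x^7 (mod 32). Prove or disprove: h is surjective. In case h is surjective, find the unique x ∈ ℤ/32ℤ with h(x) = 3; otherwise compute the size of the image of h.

17

h(0) = 0^7 = 0.
h(2): Repeated squaring mod 32: 2^1 ≡ 2, 2^2 ≡ 2² = 4, 2^4 ≡ 4² = 16. Since 7 = 4 + 2 + 1, 2^7 ≡ 16·4·2: 16·4 = 64 ≡ 0, then 0·2 = 0. So 2^7 ≡ 0 (mod 32).
So h(0) = h(2) = 0 while 0 ≠ 2, hence h is not injective.
A non-injective map from the 32-element set ℤ/32ℤ to itself takes at most 31 distinct values, so it cannot be surjective. Therefore h is not surjective.
Since h is not surjective, we determine |image(h)|. Computing x^7 mod 32 for each x (by repeated squaring, reducing mod 32 at every step), the values h(0), h(1), …, h(31) are: 0, 1, 0, 11, 0, 13, 0, 23, 0, 25, 0, 3, 0, 5, 0, 15, 0, 17, 0, 27, 0, 29, 0, 7, 0, 9, 0, 19, 0, 21, 0, 31.
The distinct values are {0, 1, 3, 5, 7, 9, 11, 13, 15, 17, 19, 21, 23, 25, 27, 29, 31}; there are 17 of them.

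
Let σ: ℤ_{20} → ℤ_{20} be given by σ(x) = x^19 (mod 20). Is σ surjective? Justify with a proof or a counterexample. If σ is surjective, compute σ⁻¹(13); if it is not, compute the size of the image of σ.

σ(0) = 0^19 = 0.
σ(10): Repeated squaring mod 20: 10^1 ≡ 10, 10^2 ≡ 10² = 100 ≡ 0, 10^4 ≡ 0² = 0, 10^8 ≡ 0² = 0, 10^16 ≡ 0² = 0. Since 19 = 16 + 2 + 1, 10^19 ≡ 0·0·10: 0·0 = 0, then 0·10 = 0. So 10^19 ≡ 0 (mod 20).
So σ(0) = σ(10) = 0 while 0 ≠ 10, therefore σ is not injective.
A non-injective map from the 20-element set ℤ_{20} to itself takes at most 19 distinct values, so it cannot be surjective. So σ is not surjective.
Since σ is not surjective, we determine |image(σ)|. Computing x^19 mod 20 for each x (by repeated squaring, reducing mod 20 at every step), the values σ(0), σ(1), …, σ(19) are: 0, 1, 8, 7, 4, 5, 16, 3, 12, 9, 0, 11, 8, 17, 4, 15, 16, 13, 12, 19.
The distinct values are {0, 1, 3, 4, 5, 7, 8, 9, 11, 12, 13, 15, 16, 17, 19}; there are 15 of them.

15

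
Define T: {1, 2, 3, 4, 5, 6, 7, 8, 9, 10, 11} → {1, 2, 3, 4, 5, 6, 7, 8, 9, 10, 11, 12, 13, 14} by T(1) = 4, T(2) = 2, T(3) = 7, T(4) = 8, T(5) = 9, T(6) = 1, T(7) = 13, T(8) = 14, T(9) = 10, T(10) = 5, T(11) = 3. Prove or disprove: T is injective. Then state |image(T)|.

The values T(1), …, T(11) are 4, 2, 7, 8, 9, 1, 13, 14, 10, 5, 3 — all distinct.
So T(a) = T(b) only when a = b, and T is injective.
The image of T is {1, 2, 3, 4, 5, 7, 8, 9, 10, 13, 14}, which has 11 elements.

11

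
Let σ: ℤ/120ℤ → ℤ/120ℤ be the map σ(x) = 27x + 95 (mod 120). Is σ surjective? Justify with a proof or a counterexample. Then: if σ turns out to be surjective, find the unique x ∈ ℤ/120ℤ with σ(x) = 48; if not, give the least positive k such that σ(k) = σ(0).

40

Since gcd(27, 120) = 3, we have 27x ≡ 0 (mod 3) for all x, so σ(x) ≡ 2 (mod 3).
But 0 ≢ 2 (mod 3), so 0 ∈ ℤ/120ℤ has no preimage. Thus σ is not surjective.
Since σ is not surjective, we find the least positive k with σ(k) = σ(0): this means 27k ≡ 0 (mod 120), i.e. 120 ∣ 27k. Since gcd(27, 120) = 3, dividing through by 3 this holds exactly when 40 ∣ 9k, and as gcd(9, 40) = 1, exactly when 40 ∣ k.
The smallest positive such k is 40.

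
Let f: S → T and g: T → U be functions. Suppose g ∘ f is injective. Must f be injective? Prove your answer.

Suppose f(s) = f(t). Applying g: (g ∘ f)(s) = (g ∘ f)(t). Since g ∘ f is injective, s = t. Thus f is injective.

injective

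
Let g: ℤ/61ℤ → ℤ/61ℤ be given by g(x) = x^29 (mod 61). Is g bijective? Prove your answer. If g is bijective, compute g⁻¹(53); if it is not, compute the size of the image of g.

23

Since 61 is prime, the nonzero elements of ℤ/61ℤ form a cyclic group of order 60.
As gcd(29, 60) = 1, raising to the 29th power is a bijection on this group: if u^29 ≡ v^29 then (uv^{−1})^29 = 1, and the only element of order dividing gcd(29, 60) = 1 is 1, so u = v.
With g(0) = 0 this makes g injective on all of ℤ/61ℤ, hence bijective (finite equal-size domain and codomain). In particular g is bijective.
Since g is bijective, we find the preimage of 53. The inverse of x ↦ x^29 on (ℤ/61ℤ)^× is x ↦ x^29, because 29·29 = 841 = 14·60 + 1 ≡ 1 (mod 60) and x^{60} = 1 for x ≠ 0 (Fermat). So g⁻¹(53) = 53^29 mod 61.
Repeated squaring mod 61: 53^1 ≡ 53, 53^2 ≡ 53² = 2809 ≡ 3, 53^4 ≡ 3² = 9, 53^8 ≡ 9² = 81 ≡ 20, 53^16 ≡ 20² = 400 ≡ 34. Since 29 = 16 + 8 + 4 + 1, 53^29 ≡ 34·20·9·53: 34·20 = 680 ≡ 9, then 9·9 = 81 ≡ 20, then 20·53 = 1060 ≡ 23. So 53^29 ≡ 23 (mod 61).
Hence g⁻¹(53) = 23.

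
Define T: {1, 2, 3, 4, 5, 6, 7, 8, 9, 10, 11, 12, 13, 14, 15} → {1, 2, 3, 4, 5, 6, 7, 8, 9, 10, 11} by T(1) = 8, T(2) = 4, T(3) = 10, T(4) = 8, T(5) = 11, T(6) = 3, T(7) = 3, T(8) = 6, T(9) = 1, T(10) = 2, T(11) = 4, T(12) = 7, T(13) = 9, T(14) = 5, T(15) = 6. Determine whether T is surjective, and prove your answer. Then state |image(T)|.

Every element of the codomain has a preimage: 1 = T(9), 2 = T(10), 3 = T(6), 4 = T(2), 5 = T(14), 6 = T(8), 7 = T(12), 8 = T(1), 9 = T(13), 10 = T(3), 11 = T(5).
Therefore T is surjective.
The image of T is {1, 2, 3, 4, 5, 6, 7, 8, 9, 10, 11}, which has 11 elements.

11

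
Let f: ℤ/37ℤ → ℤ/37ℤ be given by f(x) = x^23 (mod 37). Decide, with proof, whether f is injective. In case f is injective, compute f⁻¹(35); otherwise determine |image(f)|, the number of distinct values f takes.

Since 37 is prime, the nonzero elements of ℤ/37ℤ form a cyclic group of order 36.
As gcd(23, 36) = 1, raising to the 23rd power is a bijection on this group: if a^23 ≡ b^23 then (ab^{−1})^23 = 1, and the only element of order dividing gcd(23, 36) = 1 is 1, so a = b.
With f(0) = 0 this makes f injective on all of ℤ/37ℤ, hence bijective (finite equal-size domain and codomain). In particular f is injective.
Since f is injective, we find the preimage of 35. The inverse of x ↦ x^23 on (ℤ/37ℤ)^× is x ↦ x^11, because 23·11 = 253 = 7·36 + 1 ≡ 1 (mod 36) and x^{36} = 1 for x ≠ 0 (Fermat). So f⁻¹(35) = 35^11 mod 37.
Repeated squaring mod 37: 35^1 ≡ 35, 35^2 ≡ 35² = 1225 ≡ 4, 35^4 ≡ 4² = 16, 35^8 ≡ 16² = 256 ≡ 34. Since 11 = 8 + 2 + 1, 35^11 ≡ 34·4·35: 34·4 = 136 ≡ 25, then 25·35 = 875 ≡ 24. So 35^11 ≡ 24 (mod 37).
Hence f⁻¹(35) = 24.

24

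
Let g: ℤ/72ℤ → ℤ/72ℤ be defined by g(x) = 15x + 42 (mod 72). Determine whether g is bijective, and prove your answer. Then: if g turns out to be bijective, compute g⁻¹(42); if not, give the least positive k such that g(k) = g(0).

24

We have gcd(15, 72) = 3 > 1. Taking s = 0 and t = 24: g(0) = 42 and g(24) = 15·24 + 42 = 402 ≡ 42 (mod 72).
So g(0) = g(24) while 0 ≠ 24, therefore g is not injective, hence not bijective.
Since g is not bijective, we find the least positive k with g(k) = g(0): this means 15k ≡ 0 (mod 72), i.e. 72 ∣ 15k. Since gcd(15, 72) = 3, dividing through by 3 this holds exactly when 24 ∣ 5k, and as gcd(5, 24) = 1, exactly when 24 ∣ k.
The smallest positive such k is 24.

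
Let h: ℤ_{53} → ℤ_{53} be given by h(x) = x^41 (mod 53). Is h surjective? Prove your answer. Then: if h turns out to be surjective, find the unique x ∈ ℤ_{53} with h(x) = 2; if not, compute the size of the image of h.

Since 53 is prime, the nonzero elements of ℤ_{53} form a cyclic group of order 52.
As gcd(41, 52) = 1, raising to the 41st power is a bijection on this group: if x_1^41 ≡ x_2^41 then (x_1x_2^{−1})^41 = 1, and the only element of order dividing gcd(41, 52) = 1 is 1, so x_1 = x_2.
With h(0) = 0 this makes h injective on all of ℤ_{53}, hence bijective (finite equal-size domain and codomain). In particular h is surjective.
Since h is surjective, we find the preimage of 2. The inverse of x ↦ x^41 on (ℤ_{53})^× is x ↦ x^33, because 41·33 = 1353 = 26·52 + 1 ≡ 1 (mod 52) and x^{52} = 1 for x ≠ 0 (Fermat). So h⁻¹(2) = 2^33 mod 53.
Repeated squaring mod 53: 2^1 ≡ 2, 2^2 ≡ 2² = 4, 2^4 ≡ 4² = 16, 2^8 ≡ 16² = 256 ≡ 44, 2^16 ≡ 44² = 1936 ≡ 28, 2^32 ≡ 28² = 784 ≡ 42. Since 33 = 32 + 1, 2^33 ≡ 42·2: 42·2 = 84 ≡ 31. So 2^33 ≡ 31 (mod 53).
Hence h⁻¹(2) = 31.

31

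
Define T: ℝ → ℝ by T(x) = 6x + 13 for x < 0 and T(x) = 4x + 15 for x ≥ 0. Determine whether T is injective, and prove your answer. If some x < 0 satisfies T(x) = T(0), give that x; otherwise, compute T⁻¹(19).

Both pieces are strictly increasing (slopes 6 and 4), so each is injective on its own interval.
The left piece maps (−∞, 0) onto (−∞, 13); the right piece maps [0, ∞) onto [15, ∞).
These images are disjoint, so no value is attained by both pieces. Hence T is injective.
Because the two images are disjoint, no x < 0 has T(x) = T(0), so we compute T⁻¹(19): 19 lies in [15, ∞), so solve 4x + 15 = 19: x = (19 − 15)/4 = 1.

1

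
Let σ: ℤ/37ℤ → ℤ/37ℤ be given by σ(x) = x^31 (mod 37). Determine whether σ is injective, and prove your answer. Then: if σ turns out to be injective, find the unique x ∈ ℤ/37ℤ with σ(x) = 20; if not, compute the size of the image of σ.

22

Since 37 is prime, the nonzero elements of ℤ/37ℤ form a cyclic group of order 36.
As gcd(31, 36) = 1, raising to the 31st power is a bijection on this group: if s^31 ≡ t^31 then (st^{−1})^31 = 1, and the only element of order dividing gcd(31, 36) = 1 is 1, so s = t.
With σ(0) = 0 this makes σ injective on all of ℤ/37ℤ, hence bijective (finite equal-size domain and codomain). In particular σ is injective.
Since σ is injective, we find the preimage of 20. The inverse of x ↦ x^31 on (ℤ/37ℤ)^× is x ↦ x^7, because 31·7 = 217 = 6·36 + 1 ≡ 1 (mod 36) and x^{36} = 1 for x ≠ 0 (Fermat). So σ⁻¹(20) = 20^7 mod 37.
Repeated squaring mod 37: 20^1 ≡ 20, 20^2 ≡ 20² = 400 ≡ 30, 20^4 ≡ 30² = 900 ≡ 12. Since 7 = 4 + 2 + 1, 20^7 ≡ 12·30·20: 12·30 = 360 ≡ 27, then 27·20 = 540 ≡ 22. So 20^7 ≡ 22 (mod 37).
Hence σ⁻¹(20) = 22.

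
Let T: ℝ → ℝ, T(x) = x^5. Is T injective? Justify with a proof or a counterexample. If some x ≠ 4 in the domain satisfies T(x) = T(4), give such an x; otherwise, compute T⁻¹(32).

On ℝ, x ↦ x^5 is strictly increasing (since 5 is odd), so T(u) = T(v) forces u = v. Therefore T is injective.
Since x ↦ x^5 is strictly increasing on ℝ, it is injective there, so no x ≠ 4 in the domain has T(x) = T(4). We therefore compute T⁻¹(32) = 32^{1/5} = 2 (indeed 2^5 = 32).

2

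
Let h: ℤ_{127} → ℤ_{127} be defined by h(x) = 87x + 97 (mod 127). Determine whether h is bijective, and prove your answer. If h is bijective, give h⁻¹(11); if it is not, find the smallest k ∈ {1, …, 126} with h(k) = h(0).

72

Recall: h is injective when h(s) = h(t) forces s = t.
If h(s) = h(t), then 87s ≡ 87t (mod 127). Because gcd(87, 127) = 1, we may cancel 87 to get s ≡ t (mod 127).
We now compute 87⁻¹ mod 127 explicitly. Euclid's algorithm: 127 = 1·87 + 40, 87 = 2·40 + 7, 40 = 5·7 + 5, 7 = 1·5 + 2, 5 = 2·2 + 1; back-substituting gives 1 = 73·87 − 50·127, so 87⁻¹ ≡ 73 (mod 127).
For any y ∈ ℤ_{127}, x = 73(y − 97) mod 127 satisfies h(x) = 87·73(y − 97) + 97 ≡ y (since 87·73 ≡ 1 mod 127). So every y has a preimage.
Thus h is bijective.
Since h is bijective, we compute h⁻¹(11): solve 87x + 97 ≡ 11 (mod 127), i.e. 87x ≡ 41 (mod 127).
Multiplying by 87⁻¹ = 73 gives x ≡ 73·41 = 2993 = 23·127 + 72 ≡ 72 (mod 127).
Check: h(72) = 87·72 + 97 = 6361 = 50·127 + 11 ≡ 11 (mod 127).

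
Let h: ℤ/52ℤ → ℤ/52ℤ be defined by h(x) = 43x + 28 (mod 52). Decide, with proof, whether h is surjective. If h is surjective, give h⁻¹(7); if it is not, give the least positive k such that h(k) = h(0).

Since gcd(43, 52) = 1, 43 is invertible modulo 52. Euclid's algorithm: 52 = 1·43 + 9, 43 = 4·9 + 7, 9 = 1·7 + 2, 7 = 3·2 + 1; back-substituting gives 1 = 23·43 − 19·52, so 43⁻¹ ≡ 23 (mod 52).
For any y ∈ ℤ/52ℤ, x = 23(y − 28) mod 52 satisfies h(x) = 43·23(y − 28) + 28 ≡ y (since 43·23 ≡ 1 mod 52). So every y has a preimage.
Therefore h is surjective.
Since h is surjective, we compute h⁻¹(7): solve 43x + 28 ≡ 7 (mod 52), i.e. 43x ≡ 31 (mod 52).
Multiplying by 43⁻¹ = 23 gives x ≡ 23·31 = 713 = 13·52 + 37 ≡ 37 (mod 52).
Check: h(37) = 43·37 + 28 = 1619 = 31·52 + 7 ≡ 7 (mod 52).

37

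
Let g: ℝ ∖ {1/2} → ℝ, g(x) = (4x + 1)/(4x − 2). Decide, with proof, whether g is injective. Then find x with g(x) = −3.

5/16

Suppose g(s) = g(t). Cross-multiplying: (4s + 1)(4t − 2) = (4t + 1)(4s − 2).
Expanding both sides and cancelling the symmetric terms leaves −12·(s − t) = 0. Since −12 ≠ 0, s = t. Thus g is injective.
Solving g(x) = −3: cross-multiplying gives 4x + 1 = −3(4x − 2), which rearranges to 16x = 5, so x = 5/16.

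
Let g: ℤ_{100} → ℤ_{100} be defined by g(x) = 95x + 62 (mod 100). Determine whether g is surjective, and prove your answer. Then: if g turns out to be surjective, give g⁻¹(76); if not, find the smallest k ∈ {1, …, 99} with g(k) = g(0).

20

Since gcd(95, 100) = 5, we have 95x ≡ 0 (mod 5) for all x, so g(x) ≡ 2 (mod 5).
But 0 ≢ 2 (mod 5), so 0 ∈ ℤ_{100} has no preimage. Hence g is not surjective.
Since g is not surjective, we find the least positive k with g(k) = g(0): this means 95k ≡ 0 (mod 100), i.e. 100 ∣ 95k. Since gcd(95, 100) = 5, dividing through by 5 this holds exactly when 20 ∣ 19k, and as gcd(19, 20) = 1, exactly when 20 ∣ k.
The smallest positive such k is 20.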